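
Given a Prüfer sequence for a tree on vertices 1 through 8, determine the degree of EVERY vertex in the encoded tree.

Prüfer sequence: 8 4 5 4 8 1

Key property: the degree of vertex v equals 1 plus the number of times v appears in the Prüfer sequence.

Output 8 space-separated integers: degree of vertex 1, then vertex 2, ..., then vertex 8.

p_1 = 8: count[8] becomes 1
p_2 = 4: count[4] becomes 1
p_3 = 5: count[5] becomes 1
p_4 = 4: count[4] becomes 2
p_5 = 8: count[8] becomes 2
p_6 = 1: count[1] becomes 1
Degrees (1 + count): deg[1]=1+1=2, deg[2]=1+0=1, deg[3]=1+0=1, deg[4]=1+2=3, deg[5]=1+1=2, deg[6]=1+0=1, deg[7]=1+0=1, deg[8]=1+2=3

Answer: 2 1 1 3 2 1 1 3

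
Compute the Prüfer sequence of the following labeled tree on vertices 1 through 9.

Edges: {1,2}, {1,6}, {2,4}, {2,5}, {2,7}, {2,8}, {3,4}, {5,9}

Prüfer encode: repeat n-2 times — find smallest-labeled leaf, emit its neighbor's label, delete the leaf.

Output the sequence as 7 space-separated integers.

Answer: 4 2 1 2 2 2 5

Derivation:
Step 1: leaves = {3,6,7,8,9}. Remove smallest leaf 3, emit neighbor 4.
Step 2: leaves = {4,6,7,8,9}. Remove smallest leaf 4, emit neighbor 2.
Step 3: leaves = {6,7,8,9}. Remove smallest leaf 6, emit neighbor 1.
Step 4: leaves = {1,7,8,9}. Remove smallest leaf 1, emit neighbor 2.
Step 5: leaves = {7,8,9}. Remove smallest leaf 7, emit neighbor 2.
Step 6: leaves = {8,9}. Remove smallest leaf 8, emit neighbor 2.
Step 7: leaves = {2,9}. Remove smallest leaf 2, emit neighbor 5.
Done: 2 vertices remain (5, 9). Sequence = [4 2 1 2 2 2 5]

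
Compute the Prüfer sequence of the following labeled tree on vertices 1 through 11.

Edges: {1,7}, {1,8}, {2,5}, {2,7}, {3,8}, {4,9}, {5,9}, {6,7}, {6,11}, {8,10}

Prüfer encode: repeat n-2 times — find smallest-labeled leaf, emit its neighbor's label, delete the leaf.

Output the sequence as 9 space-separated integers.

Answer: 8 9 5 2 7 8 1 7 6

Derivation:
Step 1: leaves = {3,4,10,11}. Remove smallest leaf 3, emit neighbor 8.
Step 2: leaves = {4,10,11}. Remove smallest leaf 4, emit neighbor 9.
Step 3: leaves = {9,10,11}. Remove smallest leaf 9, emit neighbor 5.
Step 4: leaves = {5,10,11}. Remove smallest leaf 5, emit neighbor 2.
Step 5: leaves = {2,10,11}. Remove smallest leaf 2, emit neighbor 7.
Step 6: leaves = {10,11}. Remove smallest leaf 10, emit neighbor 8.
Step 7: leaves = {8,11}. Remove smallest leaf 8, emit neighbor 1.
Step 8: leaves = {1,11}. Remove smallest leaf 1, emit neighbor 7.
Step 9: leaves = {7,11}. Remove smallest leaf 7, emit neighbor 6.
Done: 2 vertices remain (6, 11). Sequence = [8 9 5 2 7 8 1 7 6]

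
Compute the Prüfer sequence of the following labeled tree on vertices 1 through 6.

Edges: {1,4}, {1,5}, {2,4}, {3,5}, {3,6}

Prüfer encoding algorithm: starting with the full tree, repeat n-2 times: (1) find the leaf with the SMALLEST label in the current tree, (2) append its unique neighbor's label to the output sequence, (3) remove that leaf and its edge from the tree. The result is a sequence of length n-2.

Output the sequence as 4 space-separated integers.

Step 1: leaves = {2,6}. Remove smallest leaf 2, emit neighbor 4.
Step 2: leaves = {4,6}. Remove smallest leaf 4, emit neighbor 1.
Step 3: leaves = {1,6}. Remove smallest leaf 1, emit neighbor 5.
Step 4: leaves = {5,6}. Remove smallest leaf 5, emit neighbor 3.
Done: 2 vertices remain (3, 6). Sequence = [4 1 5 3]

Answer: 4 1 5 3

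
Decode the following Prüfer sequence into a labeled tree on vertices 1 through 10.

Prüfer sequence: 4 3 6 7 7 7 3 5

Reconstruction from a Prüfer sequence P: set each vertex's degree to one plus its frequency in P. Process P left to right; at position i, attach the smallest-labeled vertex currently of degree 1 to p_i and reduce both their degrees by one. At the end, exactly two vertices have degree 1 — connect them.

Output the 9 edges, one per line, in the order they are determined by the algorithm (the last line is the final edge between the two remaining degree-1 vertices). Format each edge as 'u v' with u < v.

Initial degrees: {1:1, 2:1, 3:3, 4:2, 5:2, 6:2, 7:4, 8:1, 9:1, 10:1}
Step 1: smallest deg-1 vertex = 1, p_1 = 4. Add edge {1,4}. Now deg[1]=0, deg[4]=1.
Step 2: smallest deg-1 vertex = 2, p_2 = 3. Add edge {2,3}. Now deg[2]=0, deg[3]=2.
Step 3: smallest deg-1 vertex = 4, p_3 = 6. Add edge {4,6}. Now deg[4]=0, deg[6]=1.
Step 4: smallest deg-1 vertex = 6, p_4 = 7. Add edge {6,7}. Now deg[6]=0, deg[7]=3.
Step 5: smallest deg-1 vertex = 8, p_5 = 7. Add edge {7,8}. Now deg[8]=0, deg[7]=2.
Step 6: smallest deg-1 vertex = 9, p_6 = 7. Add edge {7,9}. Now deg[9]=0, deg[7]=1.
Step 7: smallest deg-1 vertex = 7, p_7 = 3. Add edge {3,7}. Now deg[7]=0, deg[3]=1.
Step 8: smallest deg-1 vertex = 3, p_8 = 5. Add edge {3,5}. Now deg[3]=0, deg[5]=1.
Final: two remaining deg-1 vertices are 5, 10. Add edge {5,10}.

Answer: 1 4
2 3
4 6
6 7
7 8
7 9
3 7
3 5
5 10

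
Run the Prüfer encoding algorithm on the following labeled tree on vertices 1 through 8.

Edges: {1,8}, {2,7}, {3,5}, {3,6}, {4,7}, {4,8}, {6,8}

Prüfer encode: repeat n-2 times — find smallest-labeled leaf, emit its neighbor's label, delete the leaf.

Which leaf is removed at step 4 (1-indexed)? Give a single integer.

Answer: 3

Derivation:
Step 1: current leaves = {1,2,5}. Remove leaf 1 (neighbor: 8).
Step 2: current leaves = {2,5}. Remove leaf 2 (neighbor: 7).
Step 3: current leaves = {5,7}. Remove leaf 5 (neighbor: 3).
Step 4: current leaves = {3,7}. Remove leaf 3 (neighbor: 6).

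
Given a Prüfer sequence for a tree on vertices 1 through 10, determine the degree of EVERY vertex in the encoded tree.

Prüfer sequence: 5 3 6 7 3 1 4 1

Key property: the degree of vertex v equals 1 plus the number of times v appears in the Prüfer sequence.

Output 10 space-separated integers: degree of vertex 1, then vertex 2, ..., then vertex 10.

p_1 = 5: count[5] becomes 1
p_2 = 3: count[3] becomes 1
p_3 = 6: count[6] becomes 1
p_4 = 7: count[7] becomes 1
p_5 = 3: count[3] becomes 2
p_6 = 1: count[1] becomes 1
p_7 = 4: count[4] becomes 1
p_8 = 1: count[1] becomes 2
Degrees (1 + count): deg[1]=1+2=3, deg[2]=1+0=1, deg[3]=1+2=3, deg[4]=1+1=2, deg[5]=1+1=2, deg[6]=1+1=2, deg[7]=1+1=2, deg[8]=1+0=1, deg[9]=1+0=1, deg[10]=1+0=1

Answer: 3 1 3 2 2 2 2 1 1 1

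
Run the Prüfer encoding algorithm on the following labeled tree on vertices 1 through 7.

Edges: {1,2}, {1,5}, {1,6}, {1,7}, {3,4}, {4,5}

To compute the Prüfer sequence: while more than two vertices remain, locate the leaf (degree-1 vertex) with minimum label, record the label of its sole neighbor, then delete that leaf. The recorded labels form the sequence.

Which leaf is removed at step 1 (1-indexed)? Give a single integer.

Answer: 2

Derivation:
Step 1: current leaves = {2,3,6,7}. Remove leaf 2 (neighbor: 1).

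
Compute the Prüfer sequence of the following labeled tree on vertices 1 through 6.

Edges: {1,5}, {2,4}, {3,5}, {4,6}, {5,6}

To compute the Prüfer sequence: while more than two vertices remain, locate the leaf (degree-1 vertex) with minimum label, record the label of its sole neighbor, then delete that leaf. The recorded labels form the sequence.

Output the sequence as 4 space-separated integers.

Answer: 5 4 5 6

Derivation:
Step 1: leaves = {1,2,3}. Remove smallest leaf 1, emit neighbor 5.
Step 2: leaves = {2,3}. Remove smallest leaf 2, emit neighbor 4.
Step 3: leaves = {3,4}. Remove smallest leaf 3, emit neighbor 5.
Step 4: leaves = {4,5}. Remove smallest leaf 4, emit neighbor 6.
Done: 2 vertices remain (5, 6). Sequence = [5 4 5 6]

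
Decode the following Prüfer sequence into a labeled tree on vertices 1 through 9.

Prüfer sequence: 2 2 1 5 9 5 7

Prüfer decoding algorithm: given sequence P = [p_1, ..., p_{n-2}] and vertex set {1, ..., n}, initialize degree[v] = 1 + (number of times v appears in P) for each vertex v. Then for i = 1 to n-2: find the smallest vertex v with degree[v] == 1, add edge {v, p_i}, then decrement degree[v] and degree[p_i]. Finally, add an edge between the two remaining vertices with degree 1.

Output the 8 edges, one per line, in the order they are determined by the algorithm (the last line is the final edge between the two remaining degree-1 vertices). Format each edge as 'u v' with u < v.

Answer: 2 3
2 4
1 2
1 5
6 9
5 8
5 7
7 9

Derivation:
Initial degrees: {1:2, 2:3, 3:1, 4:1, 5:3, 6:1, 7:2, 8:1, 9:2}
Step 1: smallest deg-1 vertex = 3, p_1 = 2. Add edge {2,3}. Now deg[3]=0, deg[2]=2.
Step 2: smallest deg-1 vertex = 4, p_2 = 2. Add edge {2,4}. Now deg[4]=0, deg[2]=1.
Step 3: smallest deg-1 vertex = 2, p_3 = 1. Add edge {1,2}. Now deg[2]=0, deg[1]=1.
Step 4: smallest deg-1 vertex = 1, p_4 = 5. Add edge {1,5}. Now deg[1]=0, deg[5]=2.
Step 5: smallest deg-1 vertex = 6, p_5 = 9. Add edge {6,9}. Now deg[6]=0, deg[9]=1.
Step 6: smallest deg-1 vertex = 8, p_6 = 5. Add edge {5,8}. Now deg[8]=0, deg[5]=1.
Step 7: smallest deg-1 vertex = 5, p_7 = 7. Add edge {5,7}. Now deg[5]=0, deg[7]=1.
Final: two remaining deg-1 vertices are 7, 9. Add edge {7,9}.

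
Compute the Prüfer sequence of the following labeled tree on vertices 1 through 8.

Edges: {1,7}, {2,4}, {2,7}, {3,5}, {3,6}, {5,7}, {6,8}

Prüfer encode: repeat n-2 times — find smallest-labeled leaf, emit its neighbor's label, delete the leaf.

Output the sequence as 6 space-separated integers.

Answer: 7 2 7 5 3 6

Derivation:
Step 1: leaves = {1,4,8}. Remove smallest leaf 1, emit neighbor 7.
Step 2: leaves = {4,8}. Remove smallest leaf 4, emit neighbor 2.
Step 3: leaves = {2,8}. Remove smallest leaf 2, emit neighbor 7.
Step 4: leaves = {7,8}. Remove smallest leaf 7, emit neighbor 5.
Step 5: leaves = {5,8}. Remove smallest leaf 5, emit neighbor 3.
Step 6: leaves = {3,8}. Remove smallest leaf 3, emit neighbor 6.
Done: 2 vertices remain (6, 8). Sequence = [7 2 7 5 3 6]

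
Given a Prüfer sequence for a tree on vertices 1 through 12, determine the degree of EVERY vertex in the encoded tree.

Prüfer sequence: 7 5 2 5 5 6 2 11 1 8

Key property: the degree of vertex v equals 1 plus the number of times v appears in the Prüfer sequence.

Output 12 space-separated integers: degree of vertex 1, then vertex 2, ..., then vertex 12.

Answer: 2 3 1 1 4 2 2 2 1 1 2 1

Derivation:
p_1 = 7: count[7] becomes 1
p_2 = 5: count[5] becomes 1
p_3 = 2: count[2] becomes 1
p_4 = 5: count[5] becomes 2
p_5 = 5: count[5] becomes 3
p_6 = 6: count[6] becomes 1
p_7 = 2: count[2] becomes 2
p_8 = 11: count[11] becomes 1
p_9 = 1: count[1] becomes 1
p_10 = 8: count[8] becomes 1
Degrees (1 + count): deg[1]=1+1=2, deg[2]=1+2=3, deg[3]=1+0=1, deg[4]=1+0=1, deg[5]=1+3=4, deg[6]=1+1=2, deg[7]=1+1=2, deg[8]=1+1=2, deg[9]=1+0=1, deg[10]=1+0=1, deg[11]=1+1=2, deg[12]=1+0=1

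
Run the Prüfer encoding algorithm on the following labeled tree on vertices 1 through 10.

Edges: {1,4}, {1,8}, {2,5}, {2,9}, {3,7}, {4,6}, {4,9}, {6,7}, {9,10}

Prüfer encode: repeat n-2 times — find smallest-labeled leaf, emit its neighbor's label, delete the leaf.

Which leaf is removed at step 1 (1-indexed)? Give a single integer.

Step 1: current leaves = {3,5,8,10}. Remove leaf 3 (neighbor: 7).

Answer: 3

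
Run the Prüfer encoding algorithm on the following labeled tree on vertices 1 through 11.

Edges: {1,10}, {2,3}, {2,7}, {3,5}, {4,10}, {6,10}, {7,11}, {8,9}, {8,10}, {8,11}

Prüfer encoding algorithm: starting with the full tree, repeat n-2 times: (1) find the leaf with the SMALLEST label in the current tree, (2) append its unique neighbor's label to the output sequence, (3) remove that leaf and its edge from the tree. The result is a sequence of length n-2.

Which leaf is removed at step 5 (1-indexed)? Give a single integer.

Answer: 2

Derivation:
Step 1: current leaves = {1,4,5,6,9}. Remove leaf 1 (neighbor: 10).
Step 2: current leaves = {4,5,6,9}. Remove leaf 4 (neighbor: 10).
Step 3: current leaves = {5,6,9}. Remove leaf 5 (neighbor: 3).
Step 4: current leaves = {3,6,9}. Remove leaf 3 (neighbor: 2).
Step 5: current leaves = {2,6,9}. Remove leaf 2 (neighbor: 7).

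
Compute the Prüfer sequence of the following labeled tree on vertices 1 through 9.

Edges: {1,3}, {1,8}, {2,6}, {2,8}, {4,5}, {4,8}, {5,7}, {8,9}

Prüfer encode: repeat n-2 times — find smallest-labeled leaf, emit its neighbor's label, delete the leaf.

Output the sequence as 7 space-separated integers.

Step 1: leaves = {3,6,7,9}. Remove smallest leaf 3, emit neighbor 1.
Step 2: leaves = {1,6,7,9}. Remove smallest leaf 1, emit neighbor 8.
Step 3: leaves = {6,7,9}. Remove smallest leaf 6, emit neighbor 2.
Step 4: leaves = {2,7,9}. Remove smallest leaf 2, emit neighbor 8.
Step 5: leaves = {7,9}. Remove smallest leaf 7, emit neighbor 5.
Step 6: leaves = {5,9}. Remove smallest leaf 5, emit neighbor 4.
Step 7: leaves = {4,9}. Remove smallest leaf 4, emit neighbor 8.
Done: 2 vertices remain (8, 9). Sequence = [1 8 2 8 5 4 8]

Answer: 1 8 2 8 5 4 8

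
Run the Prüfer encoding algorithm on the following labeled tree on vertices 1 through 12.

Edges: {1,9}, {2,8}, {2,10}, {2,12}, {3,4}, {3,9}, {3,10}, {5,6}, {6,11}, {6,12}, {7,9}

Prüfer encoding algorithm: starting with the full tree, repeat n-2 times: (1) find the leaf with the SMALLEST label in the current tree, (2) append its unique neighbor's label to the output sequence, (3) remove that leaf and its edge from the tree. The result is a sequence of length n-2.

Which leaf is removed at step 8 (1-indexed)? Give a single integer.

Step 1: current leaves = {1,4,5,7,8,11}. Remove leaf 1 (neighbor: 9).
Step 2: current leaves = {4,5,7,8,11}. Remove leaf 4 (neighbor: 3).
Step 3: current leaves = {5,7,8,11}. Remove leaf 5 (neighbor: 6).
Step 4: current leaves = {7,8,11}. Remove leaf 7 (neighbor: 9).
Step 5: current leaves = {8,9,11}. Remove leaf 8 (neighbor: 2).
Step 6: current leaves = {9,11}. Remove leaf 9 (neighbor: 3).
Step 7: current leaves = {3,11}. Remove leaf 3 (neighbor: 10).
Step 8: current leaves = {10,11}. Remove leaf 10 (neighbor: 2).

Answer: 10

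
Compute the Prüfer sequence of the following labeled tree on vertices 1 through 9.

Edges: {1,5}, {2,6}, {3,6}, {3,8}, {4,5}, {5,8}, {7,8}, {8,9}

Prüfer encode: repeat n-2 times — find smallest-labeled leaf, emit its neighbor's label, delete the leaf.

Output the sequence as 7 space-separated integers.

Answer: 5 6 5 8 3 8 8

Derivation:
Step 1: leaves = {1,2,4,7,9}. Remove smallest leaf 1, emit neighbor 5.
Step 2: leaves = {2,4,7,9}. Remove smallest leaf 2, emit neighbor 6.
Step 3: leaves = {4,6,7,9}. Remove smallest leaf 4, emit neighbor 5.
Step 4: leaves = {5,6,7,9}. Remove smallest leaf 5, emit neighbor 8.
Step 5: leaves = {6,7,9}. Remove smallest leaf 6, emit neighbor 3.
Step 6: leaves = {3,7,9}. Remove smallest leaf 3, emit neighbor 8.
Step 7: leaves = {7,9}. Remove smallest leaf 7, emit neighbor 8.
Done: 2 vertices remain (8, 9). Sequence = [5 6 5 8 3 8 8]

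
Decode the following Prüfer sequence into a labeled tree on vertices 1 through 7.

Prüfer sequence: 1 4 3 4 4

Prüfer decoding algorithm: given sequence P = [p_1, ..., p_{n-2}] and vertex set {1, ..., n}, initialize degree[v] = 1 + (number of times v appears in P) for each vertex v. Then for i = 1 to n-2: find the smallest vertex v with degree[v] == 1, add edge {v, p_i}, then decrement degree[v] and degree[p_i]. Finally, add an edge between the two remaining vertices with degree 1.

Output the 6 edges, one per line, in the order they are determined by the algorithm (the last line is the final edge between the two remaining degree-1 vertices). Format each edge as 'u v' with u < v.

Answer: 1 2
1 4
3 5
3 4
4 6
4 7

Derivation:
Initial degrees: {1:2, 2:1, 3:2, 4:4, 5:1, 6:1, 7:1}
Step 1: smallest deg-1 vertex = 2, p_1 = 1. Add edge {1,2}. Now deg[2]=0, deg[1]=1.
Step 2: smallest deg-1 vertex = 1, p_2 = 4. Add edge {1,4}. Now deg[1]=0, deg[4]=3.
Step 3: smallest deg-1 vertex = 5, p_3 = 3. Add edge {3,5}. Now deg[5]=0, deg[3]=1.
Step 4: smallest deg-1 vertex = 3, p_4 = 4. Add edge {3,4}. Now deg[3]=0, deg[4]=2.
Step 5: smallest deg-1 vertex = 6, p_5 = 4. Add edge {4,6}. Now deg[6]=0, deg[4]=1.
Final: two remaining deg-1 vertices are 4, 7. Add edge {4,7}.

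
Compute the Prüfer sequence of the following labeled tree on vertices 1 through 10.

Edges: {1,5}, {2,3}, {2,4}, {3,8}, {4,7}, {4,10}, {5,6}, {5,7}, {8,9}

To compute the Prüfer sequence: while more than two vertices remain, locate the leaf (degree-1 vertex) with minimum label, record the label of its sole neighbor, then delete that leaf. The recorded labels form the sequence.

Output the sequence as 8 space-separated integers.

Answer: 5 5 7 4 8 3 2 4

Derivation:
Step 1: leaves = {1,6,9,10}. Remove smallest leaf 1, emit neighbor 5.
Step 2: leaves = {6,9,10}. Remove smallest leaf 6, emit neighbor 5.
Step 3: leaves = {5,9,10}. Remove smallest leaf 5, emit neighbor 7.
Step 4: leaves = {7,9,10}. Remove smallest leaf 7, emit neighbor 4.
Step 5: leaves = {9,10}. Remove smallest leaf 9, emit neighbor 8.
Step 6: leaves = {8,10}. Remove smallest leaf 8, emit neighbor 3.
Step 7: leaves = {3,10}. Remove smallest leaf 3, emit neighbor 2.
Step 8: leaves = {2,10}. Remove smallest leaf 2, emit neighbor 4.
Done: 2 vertices remain (4, 10). Sequence = [5 5 7 4 8 3 2 4]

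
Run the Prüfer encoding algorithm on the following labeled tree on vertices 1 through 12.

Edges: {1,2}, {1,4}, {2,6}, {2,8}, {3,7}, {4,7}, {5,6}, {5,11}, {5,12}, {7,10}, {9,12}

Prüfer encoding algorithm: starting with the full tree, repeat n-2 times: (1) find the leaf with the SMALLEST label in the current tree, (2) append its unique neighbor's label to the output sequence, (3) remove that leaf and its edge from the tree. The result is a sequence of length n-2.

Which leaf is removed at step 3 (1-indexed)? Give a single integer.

Answer: 9

Derivation:
Step 1: current leaves = {3,8,9,10,11}. Remove leaf 3 (neighbor: 7).
Step 2: current leaves = {8,9,10,11}. Remove leaf 8 (neighbor: 2).
Step 3: current leaves = {9,10,11}. Remove leaf 9 (neighbor: 12).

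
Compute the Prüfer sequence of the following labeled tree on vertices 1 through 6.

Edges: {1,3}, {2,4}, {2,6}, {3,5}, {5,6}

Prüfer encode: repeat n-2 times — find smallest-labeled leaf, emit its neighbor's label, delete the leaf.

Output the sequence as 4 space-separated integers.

Answer: 3 5 2 6

Derivation:
Step 1: leaves = {1,4}. Remove smallest leaf 1, emit neighbor 3.
Step 2: leaves = {3,4}. Remove smallest leaf 3, emit neighbor 5.
Step 3: leaves = {4,5}. Remove smallest leaf 4, emit neighbor 2.
Step 4: leaves = {2,5}. Remove smallest leaf 2, emit neighbor 6.
Done: 2 vertices remain (5, 6). Sequence = [3 5 2 6]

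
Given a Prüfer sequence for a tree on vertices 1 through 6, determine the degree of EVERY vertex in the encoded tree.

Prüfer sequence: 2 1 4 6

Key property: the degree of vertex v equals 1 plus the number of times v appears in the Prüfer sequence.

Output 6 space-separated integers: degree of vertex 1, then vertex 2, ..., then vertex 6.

Answer: 2 2 1 2 1 2

Derivation:
p_1 = 2: count[2] becomes 1
p_2 = 1: count[1] becomes 1
p_3 = 4: count[4] becomes 1
p_4 = 6: count[6] becomes 1
Degrees (1 + count): deg[1]=1+1=2, deg[2]=1+1=2, deg[3]=1+0=1, deg[4]=1+1=2, deg[5]=1+0=1, deg[6]=1+1=2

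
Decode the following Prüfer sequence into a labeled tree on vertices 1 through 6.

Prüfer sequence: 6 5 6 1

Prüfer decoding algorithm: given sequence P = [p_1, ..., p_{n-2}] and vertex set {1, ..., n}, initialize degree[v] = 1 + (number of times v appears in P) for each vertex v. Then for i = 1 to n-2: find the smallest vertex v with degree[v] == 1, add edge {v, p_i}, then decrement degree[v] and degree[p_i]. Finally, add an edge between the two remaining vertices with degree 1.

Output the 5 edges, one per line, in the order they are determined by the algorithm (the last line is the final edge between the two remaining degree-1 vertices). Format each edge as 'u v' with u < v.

Answer: 2 6
3 5
4 6
1 5
1 6

Derivation:
Initial degrees: {1:2, 2:1, 3:1, 4:1, 5:2, 6:3}
Step 1: smallest deg-1 vertex = 2, p_1 = 6. Add edge {2,6}. Now deg[2]=0, deg[6]=2.
Step 2: smallest deg-1 vertex = 3, p_2 = 5. Add edge {3,5}. Now deg[3]=0, deg[5]=1.
Step 3: smallest deg-1 vertex = 4, p_3 = 6. Add edge {4,6}. Now deg[4]=0, deg[6]=1.
Step 4: smallest deg-1 vertex = 5, p_4 = 1. Add edge {1,5}. Now deg[5]=0, deg[1]=1.
Final: two remaining deg-1 vertices are 1, 6. Add edge {1,6}.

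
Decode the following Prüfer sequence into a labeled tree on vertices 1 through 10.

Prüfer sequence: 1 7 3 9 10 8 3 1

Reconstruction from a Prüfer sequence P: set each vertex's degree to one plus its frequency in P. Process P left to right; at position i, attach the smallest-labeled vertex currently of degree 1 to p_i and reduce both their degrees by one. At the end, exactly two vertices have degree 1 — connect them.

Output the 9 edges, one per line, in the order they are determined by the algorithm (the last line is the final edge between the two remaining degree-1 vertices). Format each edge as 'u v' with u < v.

Initial degrees: {1:3, 2:1, 3:3, 4:1, 5:1, 6:1, 7:2, 8:2, 9:2, 10:2}
Step 1: smallest deg-1 vertex = 2, p_1 = 1. Add edge {1,2}. Now deg[2]=0, deg[1]=2.
Step 2: smallest deg-1 vertex = 4, p_2 = 7. Add edge {4,7}. Now deg[4]=0, deg[7]=1.
Step 3: smallest deg-1 vertex = 5, p_3 = 3. Add edge {3,5}. Now deg[5]=0, deg[3]=2.
Step 4: smallest deg-1 vertex = 6, p_4 = 9. Add edge {6,9}. Now deg[6]=0, deg[9]=1.
Step 5: smallest deg-1 vertex = 7, p_5 = 10. Add edge {7,10}. Now deg[7]=0, deg[10]=1.
Step 6: smallest deg-1 vertex = 9, p_6 = 8. Add edge {8,9}. Now deg[9]=0, deg[8]=1.
Step 7: smallest deg-1 vertex = 8, p_7 = 3. Add edge {3,8}. Now deg[8]=0, deg[3]=1.
Step 8: smallest deg-1 vertex = 3, p_8 = 1. Add edge {1,3}. Now deg[3]=0, deg[1]=1.
Final: two remaining deg-1 vertices are 1, 10. Add edge {1,10}.

Answer: 1 2
4 7
3 5
6 9
7 10
8 9
3 8
1 3
1 10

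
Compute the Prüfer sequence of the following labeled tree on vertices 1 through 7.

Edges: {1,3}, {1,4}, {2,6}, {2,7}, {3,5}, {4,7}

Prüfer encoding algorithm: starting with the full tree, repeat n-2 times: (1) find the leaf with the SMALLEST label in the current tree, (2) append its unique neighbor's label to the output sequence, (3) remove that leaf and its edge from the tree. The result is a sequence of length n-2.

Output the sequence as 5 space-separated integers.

Step 1: leaves = {5,6}. Remove smallest leaf 5, emit neighbor 3.
Step 2: leaves = {3,6}. Remove smallest leaf 3, emit neighbor 1.
Step 3: leaves = {1,6}. Remove smallest leaf 1, emit neighbor 4.
Step 4: leaves = {4,6}. Remove smallest leaf 4, emit neighbor 7.
Step 5: leaves = {6,7}. Remove smallest leaf 6, emit neighbor 2.
Done: 2 vertices remain (2, 7). Sequence = [3 1 4 7 2]

Answer: 3 1 4 7 2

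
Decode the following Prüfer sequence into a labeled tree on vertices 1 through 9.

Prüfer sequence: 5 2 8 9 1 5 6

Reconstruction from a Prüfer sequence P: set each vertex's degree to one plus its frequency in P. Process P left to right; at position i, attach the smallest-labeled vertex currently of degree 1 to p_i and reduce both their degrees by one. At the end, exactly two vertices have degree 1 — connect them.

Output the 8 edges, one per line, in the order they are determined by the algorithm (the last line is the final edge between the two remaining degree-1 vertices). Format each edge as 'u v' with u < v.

Answer: 3 5
2 4
2 8
7 9
1 8
1 5
5 6
6 9

Derivation:
Initial degrees: {1:2, 2:2, 3:1, 4:1, 5:3, 6:2, 7:1, 8:2, 9:2}
Step 1: smallest deg-1 vertex = 3, p_1 = 5. Add edge {3,5}. Now deg[3]=0, deg[5]=2.
Step 2: smallest deg-1 vertex = 4, p_2 = 2. Add edge {2,4}. Now deg[4]=0, deg[2]=1.
Step 3: smallest deg-1 vertex = 2, p_3 = 8. Add edge {2,8}. Now deg[2]=0, deg[8]=1.
Step 4: smallest deg-1 vertex = 7, p_4 = 9. Add edge {7,9}. Now deg[7]=0, deg[9]=1.
Step 5: smallest deg-1 vertex = 8, p_5 = 1. Add edge {1,8}. Now deg[8]=0, deg[1]=1.
Step 6: smallest deg-1 vertex = 1, p_6 = 5. Add edge {1,5}. Now deg[1]=0, deg[5]=1.
Step 7: smallest deg-1 vertex = 5, p_7 = 6. Add edge {5,6}. Now deg[5]=0, deg[6]=1.
Final: two remaining deg-1 vertices are 6, 9. Add edge {6,9}.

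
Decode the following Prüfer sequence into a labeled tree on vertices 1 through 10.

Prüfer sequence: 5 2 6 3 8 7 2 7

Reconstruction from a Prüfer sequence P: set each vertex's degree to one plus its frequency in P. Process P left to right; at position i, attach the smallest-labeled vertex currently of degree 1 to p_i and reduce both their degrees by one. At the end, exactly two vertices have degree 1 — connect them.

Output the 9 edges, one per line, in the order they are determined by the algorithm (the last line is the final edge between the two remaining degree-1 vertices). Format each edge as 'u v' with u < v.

Answer: 1 5
2 4
5 6
3 6
3 8
7 8
2 9
2 7
7 10

Derivation:
Initial degrees: {1:1, 2:3, 3:2, 4:1, 5:2, 6:2, 7:3, 8:2, 9:1, 10:1}
Step 1: smallest deg-1 vertex = 1, p_1 = 5. Add edge {1,5}. Now deg[1]=0, deg[5]=1.
Step 2: smallest deg-1 vertex = 4, p_2 = 2. Add edge {2,4}. Now deg[4]=0, deg[2]=2.
Step 3: smallest deg-1 vertex = 5, p_3 = 6. Add edge {5,6}. Now deg[5]=0, deg[6]=1.
Step 4: smallest deg-1 vertex = 6, p_4 = 3. Add edge {3,6}. Now deg[6]=0, deg[3]=1.
Step 5: smallest deg-1 vertex = 3, p_5 = 8. Add edge {3,8}. Now deg[3]=0, deg[8]=1.
Step 6: smallest deg-1 vertex = 8, p_6 = 7. Add edge {7,8}. Now deg[8]=0, deg[7]=2.
Step 7: smallest deg-1 vertex = 9, p_7 = 2. Add edge {2,9}. Now deg[9]=0, deg[2]=1.
Step 8: smallest deg-1 vertex = 2, p_8 = 7. Add edge {2,7}. Now deg[2]=0, deg[7]=1.
Final: two remaining deg-1 vertices are 7, 10. Add edge {7,10}.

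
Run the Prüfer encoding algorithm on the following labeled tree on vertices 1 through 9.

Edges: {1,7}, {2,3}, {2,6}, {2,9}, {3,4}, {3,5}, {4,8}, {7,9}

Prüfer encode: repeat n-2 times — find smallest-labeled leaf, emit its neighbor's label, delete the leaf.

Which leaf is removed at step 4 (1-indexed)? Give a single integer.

Step 1: current leaves = {1,5,6,8}. Remove leaf 1 (neighbor: 7).
Step 2: current leaves = {5,6,7,8}. Remove leaf 5 (neighbor: 3).
Step 3: current leaves = {6,7,8}. Remove leaf 6 (neighbor: 2).
Step 4: current leaves = {7,8}. Remove leaf 7 (neighbor: 9).

Answer: 7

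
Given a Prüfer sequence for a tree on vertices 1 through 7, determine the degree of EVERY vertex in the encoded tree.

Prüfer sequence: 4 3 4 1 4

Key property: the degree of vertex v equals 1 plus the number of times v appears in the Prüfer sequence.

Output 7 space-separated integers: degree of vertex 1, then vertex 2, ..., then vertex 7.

p_1 = 4: count[4] becomes 1
p_2 = 3: count[3] becomes 1
p_3 = 4: count[4] becomes 2
p_4 = 1: count[1] becomes 1
p_5 = 4: count[4] becomes 3
Degrees (1 + count): deg[1]=1+1=2, deg[2]=1+0=1, deg[3]=1+1=2, deg[4]=1+3=4, deg[5]=1+0=1, deg[6]=1+0=1, deg[7]=1+0=1

Answer: 2 1 2 4 1 1 1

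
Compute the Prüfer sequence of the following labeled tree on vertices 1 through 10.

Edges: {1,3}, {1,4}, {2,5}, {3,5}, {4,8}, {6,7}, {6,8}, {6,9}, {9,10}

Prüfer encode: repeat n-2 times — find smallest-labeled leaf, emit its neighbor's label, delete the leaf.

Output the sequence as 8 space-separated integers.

Answer: 5 3 1 4 8 6 6 9

Derivation:
Step 1: leaves = {2,7,10}. Remove smallest leaf 2, emit neighbor 5.
Step 2: leaves = {5,7,10}. Remove smallest leaf 5, emit neighbor 3.
Step 3: leaves = {3,7,10}. Remove smallest leaf 3, emit neighbor 1.
Step 4: leaves = {1,7,10}. Remove smallest leaf 1, emit neighbor 4.
Step 5: leaves = {4,7,10}. Remove smallest leaf 4, emit neighbor 8.
Step 6: leaves = {7,8,10}. Remove smallest leaf 7, emit neighbor 6.
Step 7: leaves = {8,10}. Remove smallest leaf 8, emit neighbor 6.
Step 8: leaves = {6,10}. Remove smallest leaf 6, emit neighbor 9.
Done: 2 vertices remain (9, 10). Sequence = [5 3 1 4 8 6 6 9]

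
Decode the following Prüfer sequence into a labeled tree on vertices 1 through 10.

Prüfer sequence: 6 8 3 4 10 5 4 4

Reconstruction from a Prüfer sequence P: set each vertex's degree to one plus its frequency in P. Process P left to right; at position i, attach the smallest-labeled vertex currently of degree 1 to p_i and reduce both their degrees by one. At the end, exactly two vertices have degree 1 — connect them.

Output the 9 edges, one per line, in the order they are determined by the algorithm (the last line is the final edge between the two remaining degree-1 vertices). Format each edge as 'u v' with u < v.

Initial degrees: {1:1, 2:1, 3:2, 4:4, 5:2, 6:2, 7:1, 8:2, 9:1, 10:2}
Step 1: smallest deg-1 vertex = 1, p_1 = 6. Add edge {1,6}. Now deg[1]=0, deg[6]=1.
Step 2: smallest deg-1 vertex = 2, p_2 = 8. Add edge {2,8}. Now deg[2]=0, deg[8]=1.
Step 3: smallest deg-1 vertex = 6, p_3 = 3. Add edge {3,6}. Now deg[6]=0, deg[3]=1.
Step 4: smallest deg-1 vertex = 3, p_4 = 4. Add edge {3,4}. Now deg[3]=0, deg[4]=3.
Step 5: smallest deg-1 vertex = 7, p_5 = 10. Add edge {7,10}. Now deg[7]=0, deg[10]=1.
Step 6: smallest deg-1 vertex = 8, p_6 = 5. Add edge {5,8}. Now deg[8]=0, deg[5]=1.
Step 7: smallest deg-1 vertex = 5, p_7 = 4. Add edge {4,5}. Now deg[5]=0, deg[4]=2.
Step 8: smallest deg-1 vertex = 9, p_8 = 4. Add edge {4,9}. Now deg[9]=0, deg[4]=1.
Final: two remaining deg-1 vertices are 4, 10. Add edge {4,10}.

Answer: 1 6
2 8
3 6
3 4
7 10
5 8
4 5
4 9
4 10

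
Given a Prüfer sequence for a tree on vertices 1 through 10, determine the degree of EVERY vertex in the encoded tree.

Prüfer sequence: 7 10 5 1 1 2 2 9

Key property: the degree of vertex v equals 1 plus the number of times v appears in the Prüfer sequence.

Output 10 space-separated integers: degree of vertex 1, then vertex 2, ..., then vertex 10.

p_1 = 7: count[7] becomes 1
p_2 = 10: count[10] becomes 1
p_3 = 5: count[5] becomes 1
p_4 = 1: count[1] becomes 1
p_5 = 1: count[1] becomes 2
p_6 = 2: count[2] becomes 1
p_7 = 2: count[2] becomes 2
p_8 = 9: count[9] becomes 1
Degrees (1 + count): deg[1]=1+2=3, deg[2]=1+2=3, deg[3]=1+0=1, deg[4]=1+0=1, deg[5]=1+1=2, deg[6]=1+0=1, deg[7]=1+1=2, deg[8]=1+0=1, deg[9]=1+1=2, deg[10]=1+1=2

Answer: 3 3 1 1 2 1 2 1 2 2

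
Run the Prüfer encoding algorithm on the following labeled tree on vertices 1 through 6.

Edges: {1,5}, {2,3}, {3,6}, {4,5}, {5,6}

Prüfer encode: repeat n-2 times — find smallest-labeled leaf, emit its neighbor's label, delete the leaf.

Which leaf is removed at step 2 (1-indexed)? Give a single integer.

Answer: 2

Derivation:
Step 1: current leaves = {1,2,4}. Remove leaf 1 (neighbor: 5).
Step 2: current leaves = {2,4}. Remove leaf 2 (neighbor: 3).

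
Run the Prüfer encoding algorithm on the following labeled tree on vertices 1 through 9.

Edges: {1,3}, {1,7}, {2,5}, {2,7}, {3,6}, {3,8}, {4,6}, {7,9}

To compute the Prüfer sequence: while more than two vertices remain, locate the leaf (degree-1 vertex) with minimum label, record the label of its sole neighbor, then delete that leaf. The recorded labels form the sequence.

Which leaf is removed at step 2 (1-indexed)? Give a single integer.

Answer: 5

Derivation:
Step 1: current leaves = {4,5,8,9}. Remove leaf 4 (neighbor: 6).
Step 2: current leaves = {5,6,8,9}. Remove leaf 5 (neighbor: 2).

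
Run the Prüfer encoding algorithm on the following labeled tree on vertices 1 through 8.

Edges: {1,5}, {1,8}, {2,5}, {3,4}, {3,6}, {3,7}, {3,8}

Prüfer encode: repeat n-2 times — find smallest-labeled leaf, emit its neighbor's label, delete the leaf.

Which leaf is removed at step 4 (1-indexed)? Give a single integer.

Step 1: current leaves = {2,4,6,7}. Remove leaf 2 (neighbor: 5).
Step 2: current leaves = {4,5,6,7}. Remove leaf 4 (neighbor: 3).
Step 3: current leaves = {5,6,7}. Remove leaf 5 (neighbor: 1).
Step 4: current leaves = {1,6,7}. Remove leaf 1 (neighbor: 8).

Answer: 1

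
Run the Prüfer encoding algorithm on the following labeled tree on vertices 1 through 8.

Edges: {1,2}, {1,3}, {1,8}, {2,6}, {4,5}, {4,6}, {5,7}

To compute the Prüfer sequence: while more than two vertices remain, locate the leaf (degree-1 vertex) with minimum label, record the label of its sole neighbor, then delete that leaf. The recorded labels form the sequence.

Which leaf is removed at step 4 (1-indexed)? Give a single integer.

Step 1: current leaves = {3,7,8}. Remove leaf 3 (neighbor: 1).
Step 2: current leaves = {7,8}. Remove leaf 7 (neighbor: 5).
Step 3: current leaves = {5,8}. Remove leaf 5 (neighbor: 4).
Step 4: current leaves = {4,8}. Remove leaf 4 (neighbor: 6).

Answer: 4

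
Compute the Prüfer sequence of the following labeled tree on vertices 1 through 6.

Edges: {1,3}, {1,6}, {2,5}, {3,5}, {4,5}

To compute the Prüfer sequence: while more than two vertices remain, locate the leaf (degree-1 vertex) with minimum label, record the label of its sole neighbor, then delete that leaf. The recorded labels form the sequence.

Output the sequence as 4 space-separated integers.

Answer: 5 5 3 1

Derivation:
Step 1: leaves = {2,4,6}. Remove smallest leaf 2, emit neighbor 5.
Step 2: leaves = {4,6}. Remove smallest leaf 4, emit neighbor 5.
Step 3: leaves = {5,6}. Remove smallest leaf 5, emit neighbor 3.
Step 4: leaves = {3,6}. Remove smallest leaf 3, emit neighbor 1.
Done: 2 vertices remain (1, 6). Sequence = [5 5 3 1]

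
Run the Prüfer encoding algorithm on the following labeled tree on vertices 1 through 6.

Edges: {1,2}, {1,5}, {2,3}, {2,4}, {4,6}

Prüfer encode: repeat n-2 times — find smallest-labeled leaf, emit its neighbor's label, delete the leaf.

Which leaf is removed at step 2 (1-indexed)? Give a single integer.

Step 1: current leaves = {3,5,6}. Remove leaf 3 (neighbor: 2).
Step 2: current leaves = {5,6}. Remove leaf 5 (neighbor: 1).

Answer: 5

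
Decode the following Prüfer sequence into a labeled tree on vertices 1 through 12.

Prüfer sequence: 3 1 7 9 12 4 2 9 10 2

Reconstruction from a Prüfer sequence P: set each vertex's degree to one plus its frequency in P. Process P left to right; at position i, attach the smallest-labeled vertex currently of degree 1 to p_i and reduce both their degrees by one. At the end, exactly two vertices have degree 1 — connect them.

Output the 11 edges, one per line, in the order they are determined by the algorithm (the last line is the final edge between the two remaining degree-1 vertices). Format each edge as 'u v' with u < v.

Initial degrees: {1:2, 2:3, 3:2, 4:2, 5:1, 6:1, 7:2, 8:1, 9:3, 10:2, 11:1, 12:2}
Step 1: smallest deg-1 vertex = 5, p_1 = 3. Add edge {3,5}. Now deg[5]=0, deg[3]=1.
Step 2: smallest deg-1 vertex = 3, p_2 = 1. Add edge {1,3}. Now deg[3]=0, deg[1]=1.
Step 3: smallest deg-1 vertex = 1, p_3 = 7. Add edge {1,7}. Now deg[1]=0, deg[7]=1.
Step 4: smallest deg-1 vertex = 6, p_4 = 9. Add edge {6,9}. Now deg[6]=0, deg[9]=2.
Step 5: smallest deg-1 vertex = 7, p_5 = 12. Add edge {7,12}. Now deg[7]=0, deg[12]=1.
Step 6: smallest deg-1 vertex = 8, p_6 = 4. Add edge {4,8}. Now deg[8]=0, deg[4]=1.
Step 7: smallest deg-1 vertex = 4, p_7 = 2. Add edge {2,4}. Now deg[4]=0, deg[2]=2.
Step 8: smallest deg-1 vertex = 11, p_8 = 9. Add edge {9,11}. Now deg[11]=0, deg[9]=1.
Step 9: smallest deg-1 vertex = 9, p_9 = 10. Add edge {9,10}. Now deg[9]=0, deg[10]=1.
Step 10: smallest deg-1 vertex = 10, p_10 = 2. Add edge {2,10}. Now deg[10]=0, deg[2]=1.
Final: two remaining deg-1 vertices are 2, 12. Add edge {2,12}.

Answer: 3 5
1 3
1 7
6 9
7 12
4 8
2 4
9 11
9 10
2 10
2 12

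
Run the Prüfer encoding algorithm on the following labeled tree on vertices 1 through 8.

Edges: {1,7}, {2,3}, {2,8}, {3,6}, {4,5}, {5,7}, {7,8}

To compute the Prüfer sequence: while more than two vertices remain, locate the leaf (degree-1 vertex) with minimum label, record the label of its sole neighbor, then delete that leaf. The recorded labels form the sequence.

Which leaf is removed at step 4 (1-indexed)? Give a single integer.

Step 1: current leaves = {1,4,6}. Remove leaf 1 (neighbor: 7).
Step 2: current leaves = {4,6}. Remove leaf 4 (neighbor: 5).
Step 3: current leaves = {5,6}. Remove leaf 5 (neighbor: 7).
Step 4: current leaves = {6,7}. Remove leaf 6 (neighbor: 3).

Answer: 6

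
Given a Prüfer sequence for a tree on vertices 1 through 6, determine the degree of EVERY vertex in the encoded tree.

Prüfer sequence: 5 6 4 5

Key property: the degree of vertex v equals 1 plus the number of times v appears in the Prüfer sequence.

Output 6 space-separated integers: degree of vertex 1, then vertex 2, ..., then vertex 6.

p_1 = 5: count[5] becomes 1
p_2 = 6: count[6] becomes 1
p_3 = 4: count[4] becomes 1
p_4 = 5: count[5] becomes 2
Degrees (1 + count): deg[1]=1+0=1, deg[2]=1+0=1, deg[3]=1+0=1, deg[4]=1+1=2, deg[5]=1+2=3, deg[6]=1+1=2

Answer: 1 1 1 2 3 2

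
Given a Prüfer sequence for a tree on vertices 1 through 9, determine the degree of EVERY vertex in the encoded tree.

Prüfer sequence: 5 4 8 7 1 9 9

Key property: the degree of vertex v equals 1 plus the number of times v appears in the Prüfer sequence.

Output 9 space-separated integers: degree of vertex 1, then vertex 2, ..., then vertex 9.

Answer: 2 1 1 2 2 1 2 2 3

Derivation:
p_1 = 5: count[5] becomes 1
p_2 = 4: count[4] becomes 1
p_3 = 8: count[8] becomes 1
p_4 = 7: count[7] becomes 1
p_5 = 1: count[1] becomes 1
p_6 = 9: count[9] becomes 1
p_7 = 9: count[9] becomes 2
Degrees (1 + count): deg[1]=1+1=2, deg[2]=1+0=1, deg[3]=1+0=1, deg[4]=1+1=2, deg[5]=1+1=2, deg[6]=1+0=1, deg[7]=1+1=2, deg[8]=1+1=2, deg[9]=1+2=3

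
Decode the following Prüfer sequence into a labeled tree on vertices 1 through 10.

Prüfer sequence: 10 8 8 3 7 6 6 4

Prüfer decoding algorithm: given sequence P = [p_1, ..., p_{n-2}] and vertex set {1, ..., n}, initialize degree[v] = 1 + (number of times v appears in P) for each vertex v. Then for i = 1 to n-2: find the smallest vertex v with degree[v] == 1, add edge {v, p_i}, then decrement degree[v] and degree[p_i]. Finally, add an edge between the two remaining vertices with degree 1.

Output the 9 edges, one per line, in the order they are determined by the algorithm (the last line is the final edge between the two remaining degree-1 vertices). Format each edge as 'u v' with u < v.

Initial degrees: {1:1, 2:1, 3:2, 4:2, 5:1, 6:3, 7:2, 8:3, 9:1, 10:2}
Step 1: smallest deg-1 vertex = 1, p_1 = 10. Add edge {1,10}. Now deg[1]=0, deg[10]=1.
Step 2: smallest deg-1 vertex = 2, p_2 = 8. Add edge {2,8}. Now deg[2]=0, deg[8]=2.
Step 3: smallest deg-1 vertex = 5, p_3 = 8. Add edge {5,8}. Now deg[5]=0, deg[8]=1.
Step 4: smallest deg-1 vertex = 8, p_4 = 3. Add edge {3,8}. Now deg[8]=0, deg[3]=1.
Step 5: smallest deg-1 vertex = 3, p_5 = 7. Add edge {3,7}. Now deg[3]=0, deg[7]=1.
Step 6: smallest deg-1 vertex = 7, p_6 = 6. Add edge {6,7}. Now deg[7]=0, deg[6]=2.
Step 7: smallest deg-1 vertex = 9, p_7 = 6. Add edge {6,9}. Now deg[9]=0, deg[6]=1.
Step 8: smallest deg-1 vertex = 6, p_8 = 4. Add edge {4,6}. Now deg[6]=0, deg[4]=1.
Final: two remaining deg-1 vertices are 4, 10. Add edge {4,10}.

Answer: 1 10
2 8
5 8
3 8
3 7
6 7
6 9
4 6
4 10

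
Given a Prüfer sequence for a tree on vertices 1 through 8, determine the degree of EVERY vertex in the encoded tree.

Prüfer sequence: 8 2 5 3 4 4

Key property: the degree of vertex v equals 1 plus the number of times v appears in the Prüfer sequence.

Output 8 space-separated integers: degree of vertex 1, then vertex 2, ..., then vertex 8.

p_1 = 8: count[8] becomes 1
p_2 = 2: count[2] becomes 1
p_3 = 5: count[5] becomes 1
p_4 = 3: count[3] becomes 1
p_5 = 4: count[4] becomes 1
p_6 = 4: count[4] becomes 2
Degrees (1 + count): deg[1]=1+0=1, deg[2]=1+1=2, deg[3]=1+1=2, deg[4]=1+2=3, deg[5]=1+1=2, deg[6]=1+0=1, deg[7]=1+0=1, deg[8]=1+1=2

Answer: 1 2 2 3 2 1 1 2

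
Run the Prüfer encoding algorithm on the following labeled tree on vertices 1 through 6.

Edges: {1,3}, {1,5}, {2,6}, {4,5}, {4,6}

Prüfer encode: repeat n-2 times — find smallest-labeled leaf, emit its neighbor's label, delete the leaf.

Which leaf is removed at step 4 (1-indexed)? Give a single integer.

Answer: 5

Derivation:
Step 1: current leaves = {2,3}. Remove leaf 2 (neighbor: 6).
Step 2: current leaves = {3,6}. Remove leaf 3 (neighbor: 1).
Step 3: current leaves = {1,6}. Remove leaf 1 (neighbor: 5).
Step 4: current leaves = {5,6}. Remove leaf 5 (neighbor: 4).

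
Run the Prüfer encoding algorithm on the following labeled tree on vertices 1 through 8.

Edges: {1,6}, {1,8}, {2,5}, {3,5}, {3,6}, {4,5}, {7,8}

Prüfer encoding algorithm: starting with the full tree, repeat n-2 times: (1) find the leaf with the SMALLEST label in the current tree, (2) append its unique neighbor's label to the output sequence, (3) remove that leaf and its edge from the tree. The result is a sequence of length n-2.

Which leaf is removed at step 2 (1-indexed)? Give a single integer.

Step 1: current leaves = {2,4,7}. Remove leaf 2 (neighbor: 5).
Step 2: current leaves = {4,7}. Remove leaf 4 (neighbor: 5).

Answer: 4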